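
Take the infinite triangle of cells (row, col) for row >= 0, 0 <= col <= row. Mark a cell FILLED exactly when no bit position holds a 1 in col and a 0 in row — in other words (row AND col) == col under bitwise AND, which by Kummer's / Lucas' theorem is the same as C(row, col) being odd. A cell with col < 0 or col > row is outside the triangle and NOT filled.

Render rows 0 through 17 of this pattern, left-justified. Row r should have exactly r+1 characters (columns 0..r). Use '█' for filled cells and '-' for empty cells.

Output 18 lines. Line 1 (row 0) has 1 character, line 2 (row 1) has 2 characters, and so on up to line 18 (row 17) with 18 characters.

Answer: █
██
█-█
████
█---█
██--██
█-█-█-█
████████
█-------█
██------██
█-█-----█-█
████----████
█---█---█---█
██--██--██--██
█-█-█-█-█-█-█-█
████████████████
█---------------█
██--------------██

Derivation:
r0=0: █
r1=1: ██
r2=10: █-█
r3=11: ████
r4=100: █---█
r5=101: ██--██
r6=110: █-█-█-█
r7=111: ████████
r8=1000: █-------█
r9=1001: ██------██
r10=1010: █-█-----█-█
r11=1011: ████----████
r12=1100: █---█---█---█
r13=1101: ██--██--██--██
r14=1110: █-█-█-█-█-█-█-█
r15=1111: ████████████████
r16=10000: █---------------█
r17=10001: ██--------------██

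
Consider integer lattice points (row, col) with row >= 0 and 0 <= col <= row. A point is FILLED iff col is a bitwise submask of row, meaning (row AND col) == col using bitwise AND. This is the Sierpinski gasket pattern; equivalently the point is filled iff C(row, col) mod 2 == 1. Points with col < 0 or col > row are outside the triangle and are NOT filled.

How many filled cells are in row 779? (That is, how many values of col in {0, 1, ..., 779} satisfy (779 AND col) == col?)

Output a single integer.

779 in binary = 1100001011
popcount(779) = number of 1-bits in 1100001011 = 5
A col c satisfies (779 AND c) == c iff every set bit of c is also set in 779; each of the 5 set bits of 779 can independently be on or off in c.
count = 2^5 = 32

Answer: 32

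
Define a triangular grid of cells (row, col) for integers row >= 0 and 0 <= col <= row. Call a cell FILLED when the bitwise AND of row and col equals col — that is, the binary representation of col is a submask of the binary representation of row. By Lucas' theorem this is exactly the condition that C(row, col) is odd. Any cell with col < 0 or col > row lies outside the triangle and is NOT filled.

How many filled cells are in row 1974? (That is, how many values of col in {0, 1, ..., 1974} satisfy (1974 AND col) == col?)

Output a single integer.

1974 in binary = 11110110110
popcount(1974) = number of 1-bits in 11110110110 = 8
A col c satisfies (1974 AND c) == c iff every set bit of c is also set in 1974; each of the 8 set bits of 1974 can independently be on or off in c.
count = 2^8 = 256

Answer: 256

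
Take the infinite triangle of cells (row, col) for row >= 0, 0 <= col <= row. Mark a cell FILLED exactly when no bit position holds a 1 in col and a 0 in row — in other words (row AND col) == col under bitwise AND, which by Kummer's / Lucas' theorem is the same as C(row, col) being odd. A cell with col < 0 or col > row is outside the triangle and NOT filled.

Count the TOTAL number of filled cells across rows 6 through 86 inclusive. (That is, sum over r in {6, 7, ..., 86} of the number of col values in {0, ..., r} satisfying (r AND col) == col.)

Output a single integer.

r6=110 pc2: +4 =4
r7=111 pc3: +8 =12
r8=1000 pc1: +2 =14
r9=1001 pc2: +4 =18
r10=1010 pc2: +4 =22
r11=1011 pc3: +8 =30
r12=1100 pc2: +4 =34
r13=1101 pc3: +8 =42
r14=1110 pc3: +8 =50
r15=1111 pc4: +16 =66
r16=10000 pc1: +2 =68
r17=10001 pc2: +4 =72
r18=10010 pc2: +4 =76
r19=10011 pc3: +8 =84
r20=10100 pc2: +4 =88
r21=10101 pc3: +8 =96
r22=10110 pc3: +8 =104
r23=10111 pc4: +16 =120
r24=11000 pc2: +4 =124
r25=11001 pc3: +8 =132
r26=11010 pc3: +8 =140
r27=11011 pc4: +16 =156
r28=11100 pc3: +8 =164
r29=11101 pc4: +16 =180
r30=11110 pc4: +16 =196
r31=11111 pc5: +32 =228
r32=100000 pc1: +2 =230
r33=100001 pc2: +4 =234
r34=100010 pc2: +4 =238
r35=100011 pc3: +8 =246
r36=100100 pc2: +4 =250
r37=100101 pc3: +8 =258
r38=100110 pc3: +8 =266
r39=100111 pc4: +16 =282
r40=101000 pc2: +4 =286
r41=101001 pc3: +8 =294
r42=101010 pc3: +8 =302
r43=101011 pc4: +16 =318
r44=101100 pc3: +8 =326
r45=101101 pc4: +16 =342
r46=101110 pc4: +16 =358
r47=101111 pc5: +32 =390
r48=110000 pc2: +4 =394
r49=110001 pc3: +8 =402
r50=110010 pc3: +8 =410
r51=110011 pc4: +16 =426
r52=110100 pc3: +8 =434
r53=110101 pc4: +16 =450
r54=110110 pc4: +16 =466
r55=110111 pc5: +32 =498
r56=111000 pc3: +8 =506
r57=111001 pc4: +16 =522
r58=111010 pc4: +16 =538
r59=111011 pc5: +32 =570
r60=111100 pc4: +16 =586
r61=111101 pc5: +32 =618
r62=111110 pc5: +32 =650
r63=111111 pc6: +64 =714
r64=1000000 pc1: +2 =716
r65=1000001 pc2: +4 =720
r66=1000010 pc2: +4 =724
r67=1000011 pc3: +8 =732
r68=1000100 pc2: +4 =736
r69=1000101 pc3: +8 =744
r70=1000110 pc3: +8 =752
r71=1000111 pc4: +16 =768
r72=1001000 pc2: +4 =772
r73=1001001 pc3: +8 =780
r74=1001010 pc3: +8 =788
r75=1001011 pc4: +16 =804
r76=1001100 pc3: +8 =812
r77=1001101 pc4: +16 =828
r78=1001110 pc4: +16 =844
r79=1001111 pc5: +32 =876
r80=1010000 pc2: +4 =880
r81=1010001 pc3: +8 =888
r82=1010010 pc3: +8 =896
r83=1010011 pc4: +16 =912
r84=1010100 pc3: +8 =920
r85=1010101 pc4: +16 =936
r86=1010110 pc4: +16 =952

Answer: 952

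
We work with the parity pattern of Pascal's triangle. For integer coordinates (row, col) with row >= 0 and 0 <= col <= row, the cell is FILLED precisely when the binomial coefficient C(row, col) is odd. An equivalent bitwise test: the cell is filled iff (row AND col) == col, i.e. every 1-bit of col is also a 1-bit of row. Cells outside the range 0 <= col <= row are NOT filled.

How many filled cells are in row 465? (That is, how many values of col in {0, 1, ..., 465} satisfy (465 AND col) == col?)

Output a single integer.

465 in binary = 111010001
popcount(465) = number of 1-bits in 111010001 = 5
A col c satisfies (465 AND c) == c iff every set bit of c is also set in 465; each of the 5 set bits of 465 can independently be on or off in c.
count = 2^5 = 32

Answer: 32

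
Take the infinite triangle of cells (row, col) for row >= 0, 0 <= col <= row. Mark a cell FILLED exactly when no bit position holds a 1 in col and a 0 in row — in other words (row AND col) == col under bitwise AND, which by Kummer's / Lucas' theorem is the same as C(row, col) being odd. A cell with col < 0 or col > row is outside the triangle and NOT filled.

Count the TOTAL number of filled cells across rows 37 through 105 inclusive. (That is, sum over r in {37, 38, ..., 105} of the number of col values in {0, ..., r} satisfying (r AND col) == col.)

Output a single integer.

r37=100101 pc3: +8 =8
r38=100110 pc3: +8 =16
r39=100111 pc4: +16 =32
r40=101000 pc2: +4 =36
r41=101001 pc3: +8 =44
r42=101010 pc3: +8 =52
r43=101011 pc4: +16 =68
r44=101100 pc3: +8 =76
r45=101101 pc4: +16 =92
r46=101110 pc4: +16 =108
r47=101111 pc5: +32 =140
r48=110000 pc2: +4 =144
r49=110001 pc3: +8 =152
r50=110010 pc3: +8 =160
r51=110011 pc4: +16 =176
r52=110100 pc3: +8 =184
r53=110101 pc4: +16 =200
r54=110110 pc4: +16 =216
r55=110111 pc5: +32 =248
r56=111000 pc3: +8 =256
r57=111001 pc4: +16 =272
r58=111010 pc4: +16 =288
r59=111011 pc5: +32 =320
r60=111100 pc4: +16 =336
r61=111101 pc5: +32 =368
r62=111110 pc5: +32 =400
r63=111111 pc6: +64 =464
r64=1000000 pc1: +2 =466
r65=1000001 pc2: +4 =470
r66=1000010 pc2: +4 =474
r67=1000011 pc3: +8 =482
r68=1000100 pc2: +4 =486
r69=1000101 pc3: +8 =494
r70=1000110 pc3: +8 =502
r71=1000111 pc4: +16 =518
r72=1001000 pc2: +4 =522
r73=1001001 pc3: +8 =530
r74=1001010 pc3: +8 =538
r75=1001011 pc4: +16 =554
r76=1001100 pc3: +8 =562
r77=1001101 pc4: +16 =578
r78=1001110 pc4: +16 =594
r79=1001111 pc5: +32 =626
r80=1010000 pc2: +4 =630
r81=1010001 pc3: +8 =638
r82=1010010 pc3: +8 =646
r83=1010011 pc4: +16 =662
r84=1010100 pc3: +8 =670
r85=1010101 pc4: +16 =686
r86=1010110 pc4: +16 =702
r87=1010111 pc5: +32 =734
r88=1011000 pc3: +8 =742
r89=1011001 pc4: +16 =758
r90=1011010 pc4: +16 =774
r91=1011011 pc5: +32 =806
r92=1011100 pc4: +16 =822
r93=1011101 pc5: +32 =854
r94=1011110 pc5: +32 =886
r95=1011111 pc6: +64 =950
r96=1100000 pc2: +4 =954
r97=1100001 pc3: +8 =962
r98=1100010 pc3: +8 =970
r99=1100011 pc4: +16 =986
r100=1100100 pc3: +8 =994
r101=1100101 pc4: +16 =1010
r102=1100110 pc4: +16 =1026
r103=1100111 pc5: +32 =1058
r104=1101000 pc3: +8 =1066
r105=1101001 pc4: +16 =1082

Answer: 1082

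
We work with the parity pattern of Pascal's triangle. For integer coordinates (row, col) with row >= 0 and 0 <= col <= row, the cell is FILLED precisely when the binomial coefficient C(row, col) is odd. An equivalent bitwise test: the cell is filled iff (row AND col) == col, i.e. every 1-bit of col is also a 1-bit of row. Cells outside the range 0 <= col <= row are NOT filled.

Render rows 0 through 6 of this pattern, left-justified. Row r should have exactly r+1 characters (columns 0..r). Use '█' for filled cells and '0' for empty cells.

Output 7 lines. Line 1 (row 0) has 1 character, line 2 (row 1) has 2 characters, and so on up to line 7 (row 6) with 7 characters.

Answer: █
██
█0█
████
█000█
██00██
█0█0█0█

Derivation:
r0=0: █
r1=1: ██
r2=10: █0█
r3=11: ████
r4=100: █000█
r5=101: ██00██
r6=110: █0█0█0█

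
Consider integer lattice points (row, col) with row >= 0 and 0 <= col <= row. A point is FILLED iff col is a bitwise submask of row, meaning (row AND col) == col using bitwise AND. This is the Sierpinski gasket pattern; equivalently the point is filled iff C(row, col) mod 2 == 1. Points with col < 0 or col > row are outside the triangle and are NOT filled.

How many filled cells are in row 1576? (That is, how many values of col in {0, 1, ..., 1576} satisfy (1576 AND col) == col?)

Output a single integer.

1576 in binary = 11000101000
popcount(1576) = number of 1-bits in 11000101000 = 4
A col c satisfies (1576 AND c) == c iff every set bit of c is also set in 1576; each of the 4 set bits of 1576 can independently be on or off in c.
count = 2^4 = 16

Answer: 16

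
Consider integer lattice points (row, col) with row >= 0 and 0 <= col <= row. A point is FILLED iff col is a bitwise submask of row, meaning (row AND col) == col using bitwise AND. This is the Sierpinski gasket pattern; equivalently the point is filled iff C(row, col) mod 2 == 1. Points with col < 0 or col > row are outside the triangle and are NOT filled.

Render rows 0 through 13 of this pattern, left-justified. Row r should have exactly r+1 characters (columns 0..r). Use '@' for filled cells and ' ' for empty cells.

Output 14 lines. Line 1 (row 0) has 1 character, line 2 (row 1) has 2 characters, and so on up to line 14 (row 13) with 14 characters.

r0=0: @
r1=1: @@
r2=10: @ @
r3=11: @@@@
r4=100: @   @
r5=101: @@  @@
r6=110: @ @ @ @
r7=111: @@@@@@@@
r8=1000: @       @
r9=1001: @@      @@
r10=1010: @ @     @ @
r11=1011: @@@@    @@@@
r12=1100: @   @   @   @
r13=1101: @@  @@  @@  @@

Answer: @
@@
@ @
@@@@
@   @
@@  @@
@ @ @ @
@@@@@@@@
@       @
@@      @@
@ @     @ @
@@@@    @@@@
@   @   @   @
@@  @@  @@  @@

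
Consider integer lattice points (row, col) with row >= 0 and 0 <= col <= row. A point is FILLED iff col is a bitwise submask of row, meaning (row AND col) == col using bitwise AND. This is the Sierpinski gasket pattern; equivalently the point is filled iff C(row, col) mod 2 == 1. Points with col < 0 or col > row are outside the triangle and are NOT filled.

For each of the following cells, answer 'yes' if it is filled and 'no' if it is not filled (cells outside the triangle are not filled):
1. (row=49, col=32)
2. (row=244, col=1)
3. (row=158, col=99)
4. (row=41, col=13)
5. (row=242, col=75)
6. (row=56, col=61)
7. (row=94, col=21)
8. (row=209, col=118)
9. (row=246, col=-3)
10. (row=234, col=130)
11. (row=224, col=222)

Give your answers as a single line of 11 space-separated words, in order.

(49,32): row=0b110001, col=0b100000, row AND col = 0b100000 = 32; 32 == 32 -> filled
(244,1): row=0b11110100, col=0b1, row AND col = 0b0 = 0; 0 != 1 -> empty
(158,99): row=0b10011110, col=0b1100011, row AND col = 0b10 = 2; 2 != 99 -> empty
(41,13): row=0b101001, col=0b1101, row AND col = 0b1001 = 9; 9 != 13 -> empty
(242,75): row=0b11110010, col=0b1001011, row AND col = 0b1000010 = 66; 66 != 75 -> empty
(56,61): col outside [0, 56] -> not filled
(94,21): row=0b1011110, col=0b10101, row AND col = 0b10100 = 20; 20 != 21 -> empty
(209,118): row=0b11010001, col=0b1110110, row AND col = 0b1010000 = 80; 80 != 118 -> empty
(246,-3): col outside [0, 246] -> not filled
(234,130): row=0b11101010, col=0b10000010, row AND col = 0b10000010 = 130; 130 == 130 -> filled
(224,222): row=0b11100000, col=0b11011110, row AND col = 0b11000000 = 192; 192 != 222 -> empty

Answer: yes no no no no no no no no yes no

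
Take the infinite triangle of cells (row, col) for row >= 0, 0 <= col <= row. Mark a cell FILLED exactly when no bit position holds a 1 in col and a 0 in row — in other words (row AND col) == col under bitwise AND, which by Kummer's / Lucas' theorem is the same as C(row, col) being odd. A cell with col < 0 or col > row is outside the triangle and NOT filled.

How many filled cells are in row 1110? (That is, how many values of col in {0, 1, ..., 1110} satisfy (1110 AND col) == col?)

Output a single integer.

1110 in binary = 10001010110
popcount(1110) = number of 1-bits in 10001010110 = 5
A col c satisfies (1110 AND c) == c iff every set bit of c is also set in 1110; each of the 5 set bits of 1110 can independently be on or off in c.
count = 2^5 = 32

Answer: 32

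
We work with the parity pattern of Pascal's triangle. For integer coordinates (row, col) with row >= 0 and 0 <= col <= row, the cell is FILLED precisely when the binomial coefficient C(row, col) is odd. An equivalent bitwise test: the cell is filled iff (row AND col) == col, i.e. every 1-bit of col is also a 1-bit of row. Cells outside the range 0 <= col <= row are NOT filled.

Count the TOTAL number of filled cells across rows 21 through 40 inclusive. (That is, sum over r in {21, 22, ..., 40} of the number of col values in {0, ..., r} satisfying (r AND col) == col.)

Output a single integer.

Answer: 198

Derivation:
r21=10101 pc3: +8 =8
r22=10110 pc3: +8 =16
r23=10111 pc4: +16 =32
r24=11000 pc2: +4 =36
r25=11001 pc3: +8 =44
r26=11010 pc3: +8 =52
r27=11011 pc4: +16 =68
r28=11100 pc3: +8 =76
r29=11101 pc4: +16 =92
r30=11110 pc4: +16 =108
r31=11111 pc5: +32 =140
r32=100000 pc1: +2 =142
r33=100001 pc2: +4 =146
r34=100010 pc2: +4 =150
r35=100011 pc3: +8 =158
r36=100100 pc2: +4 =162
r37=100101 pc3: +8 =170
r38=100110 pc3: +8 =178
r39=100111 pc4: +16 =194
r40=101000 pc2: +4 =198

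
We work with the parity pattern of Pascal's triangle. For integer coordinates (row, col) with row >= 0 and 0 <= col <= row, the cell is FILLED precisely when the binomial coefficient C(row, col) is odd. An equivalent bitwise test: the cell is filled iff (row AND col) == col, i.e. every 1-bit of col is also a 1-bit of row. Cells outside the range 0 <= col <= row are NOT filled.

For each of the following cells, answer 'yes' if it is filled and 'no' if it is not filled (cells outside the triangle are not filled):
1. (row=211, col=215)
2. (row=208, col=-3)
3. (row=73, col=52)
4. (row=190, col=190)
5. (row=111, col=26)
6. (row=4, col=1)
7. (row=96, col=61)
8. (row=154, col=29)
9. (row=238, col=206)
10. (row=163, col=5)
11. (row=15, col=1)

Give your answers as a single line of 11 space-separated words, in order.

(211,215): col outside [0, 211] -> not filled
(208,-3): col outside [0, 208] -> not filled
(73,52): row=0b1001001, col=0b110100, row AND col = 0b0 = 0; 0 != 52 -> empty
(190,190): row=0b10111110, col=0b10111110, row AND col = 0b10111110 = 190; 190 == 190 -> filled
(111,26): row=0b1101111, col=0b11010, row AND col = 0b1010 = 10; 10 != 26 -> empty
(4,1): row=0b100, col=0b1, row AND col = 0b0 = 0; 0 != 1 -> empty
(96,61): row=0b1100000, col=0b111101, row AND col = 0b100000 = 32; 32 != 61 -> empty
(154,29): row=0b10011010, col=0b11101, row AND col = 0b11000 = 24; 24 != 29 -> empty
(238,206): row=0b11101110, col=0b11001110, row AND col = 0b11001110 = 206; 206 == 206 -> filled
(163,5): row=0b10100011, col=0b101, row AND col = 0b1 = 1; 1 != 5 -> empty
(15,1): row=0b1111, col=0b1, row AND col = 0b1 = 1; 1 == 1 -> filled

Answer: no no no yes no no no no yes no yes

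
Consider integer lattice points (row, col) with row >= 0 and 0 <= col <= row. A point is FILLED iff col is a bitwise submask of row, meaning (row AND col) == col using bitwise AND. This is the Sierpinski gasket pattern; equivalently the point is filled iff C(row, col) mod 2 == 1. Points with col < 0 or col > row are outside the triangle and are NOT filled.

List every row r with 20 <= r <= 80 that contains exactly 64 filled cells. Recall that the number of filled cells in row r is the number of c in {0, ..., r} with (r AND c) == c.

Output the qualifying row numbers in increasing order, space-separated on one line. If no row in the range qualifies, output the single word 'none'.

Answer: 63

Derivation:
Row r has 2^popcount(r) filled cells, so we need popcount(r) = log2(64) = 6.
Scan r = 20..80 and keep those with exactly 6 one-bits:
r=20=10100 popcount=2 -> skip
r=21=10101 popcount=3 -> skip
r=22=10110 popcount=3 -> skip
r=23=10111 popcount=4 -> skip
r=24=11000 popcount=2 -> skip
r=25=11001 popcount=3 -> skip
r=26=11010 popcount=3 -> skip
r=27=11011 popcount=4 -> skip
r=28=11100 popcount=3 -> skip
r=29=11101 popcount=4 -> skip
r=30=11110 popcount=4 -> skip
r=31=11111 popcount=5 -> skip
r=32=100000 popcount=1 -> skip
r=33=100001 popcount=2 -> skip
r=34=100010 popcount=2 -> skip
r=35=100011 popcount=3 -> skip
r=36=100100 popcount=2 -> skip
r=37=100101 popcount=3 -> skip
r=38=100110 popcount=3 -> skip
r=39=100111 popcount=4 -> skip
r=40=101000 popcount=2 -> skip
r=41=101001 popcount=3 -> skip
r=42=101010 popcount=3 -> skip
r=43=101011 popcount=4 -> skip
r=44=101100 popcount=3 -> skip
r=45=101101 popcount=4 -> skip
r=46=101110 popcount=4 -> skip
r=47=101111 popcount=5 -> skip
r=48=110000 popcount=2 -> skip
r=49=110001 popcount=3 -> skip
r=50=110010 popcount=3 -> skip
r=51=110011 popcount=4 -> skip
r=52=110100 popcount=3 -> skip
r=53=110101 popcount=4 -> skip
r=54=110110 popcount=4 -> skip
r=55=110111 popcount=5 -> skip
r=56=111000 popcount=3 -> skip
r=57=111001 popcount=4 -> skip
r=58=111010 popcount=4 -> skip
r=59=111011 popcount=5 -> skip
r=60=111100 popcount=4 -> skip
r=61=111101 popcount=5 -> skip
r=62=111110 popcount=5 -> skip
r=63=111111 popcount=6 -> KEEP
r=64=1000000 popcount=1 -> skip
r=65=1000001 popcount=2 -> skip
r=66=1000010 popcount=2 -> skip
r=67=1000011 popcount=3 -> skip
r=68=1000100 popcount=2 -> skip
r=69=1000101 popcount=3 -> skip
r=70=1000110 popcount=3 -> skip
r=71=1000111 popcount=4 -> skip
r=72=1001000 popcount=2 -> skip
r=73=1001001 popcount=3 -> skip
r=74=1001010 popcount=3 -> skip
r=75=1001011 popcount=4 -> skip
r=76=1001100 popcount=3 -> skip
r=77=1001101 popcount=4 -> skip
r=78=1001110 popcount=4 -> skip
r=79=1001111 popcount=5 -> skip
r=80=1010000 popcount=2 -> skip
Kept rows: 63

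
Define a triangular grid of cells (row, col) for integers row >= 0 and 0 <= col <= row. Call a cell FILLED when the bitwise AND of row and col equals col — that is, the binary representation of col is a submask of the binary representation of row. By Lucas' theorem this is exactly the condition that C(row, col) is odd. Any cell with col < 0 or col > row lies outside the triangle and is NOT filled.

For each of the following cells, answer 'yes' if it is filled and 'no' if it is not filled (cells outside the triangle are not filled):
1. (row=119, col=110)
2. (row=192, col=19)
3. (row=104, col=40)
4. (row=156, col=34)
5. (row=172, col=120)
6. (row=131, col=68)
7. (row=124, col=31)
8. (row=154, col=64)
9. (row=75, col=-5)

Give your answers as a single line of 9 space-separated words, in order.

(119,110): row=0b1110111, col=0b1101110, row AND col = 0b1100110 = 102; 102 != 110 -> empty
(192,19): row=0b11000000, col=0b10011, row AND col = 0b0 = 0; 0 != 19 -> empty
(104,40): row=0b1101000, col=0b101000, row AND col = 0b101000 = 40; 40 == 40 -> filled
(156,34): row=0b10011100, col=0b100010, row AND col = 0b0 = 0; 0 != 34 -> empty
(172,120): row=0b10101100, col=0b1111000, row AND col = 0b101000 = 40; 40 != 120 -> empty
(131,68): row=0b10000011, col=0b1000100, row AND col = 0b0 = 0; 0 != 68 -> empty
(124,31): row=0b1111100, col=0b11111, row AND col = 0b11100 = 28; 28 != 31 -> empty
(154,64): row=0b10011010, col=0b1000000, row AND col = 0b0 = 0; 0 != 64 -> empty
(75,-5): col outside [0, 75] -> not filled

Answer: no no yes no no no no no no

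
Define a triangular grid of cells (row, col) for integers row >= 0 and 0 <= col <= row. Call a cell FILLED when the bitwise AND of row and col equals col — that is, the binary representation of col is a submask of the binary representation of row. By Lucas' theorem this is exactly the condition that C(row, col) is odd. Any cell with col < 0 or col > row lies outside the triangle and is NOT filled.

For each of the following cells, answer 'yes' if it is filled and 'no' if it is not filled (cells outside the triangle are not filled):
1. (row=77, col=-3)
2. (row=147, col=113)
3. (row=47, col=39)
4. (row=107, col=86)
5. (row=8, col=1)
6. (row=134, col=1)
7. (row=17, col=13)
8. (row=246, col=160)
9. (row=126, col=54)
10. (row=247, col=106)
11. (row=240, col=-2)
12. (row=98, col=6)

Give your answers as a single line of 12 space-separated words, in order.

Answer: no no yes no no no no yes yes no no no

Derivation:
(77,-3): col outside [0, 77] -> not filled
(147,113): row=0b10010011, col=0b1110001, row AND col = 0b10001 = 17; 17 != 113 -> empty
(47,39): row=0b101111, col=0b100111, row AND col = 0b100111 = 39; 39 == 39 -> filled
(107,86): row=0b1101011, col=0b1010110, row AND col = 0b1000010 = 66; 66 != 86 -> empty
(8,1): row=0b1000, col=0b1, row AND col = 0b0 = 0; 0 != 1 -> empty
(134,1): row=0b10000110, col=0b1, row AND col = 0b0 = 0; 0 != 1 -> empty
(17,13): row=0b10001, col=0b1101, row AND col = 0b1 = 1; 1 != 13 -> empty
(246,160): row=0b11110110, col=0b10100000, row AND col = 0b10100000 = 160; 160 == 160 -> filled
(126,54): row=0b1111110, col=0b110110, row AND col = 0b110110 = 54; 54 == 54 -> filled
(247,106): row=0b11110111, col=0b1101010, row AND col = 0b1100010 = 98; 98 != 106 -> empty
(240,-2): col outside [0, 240] -> not filled
(98,6): row=0b1100010, col=0b110, row AND col = 0b10 = 2; 2 != 6 -> empty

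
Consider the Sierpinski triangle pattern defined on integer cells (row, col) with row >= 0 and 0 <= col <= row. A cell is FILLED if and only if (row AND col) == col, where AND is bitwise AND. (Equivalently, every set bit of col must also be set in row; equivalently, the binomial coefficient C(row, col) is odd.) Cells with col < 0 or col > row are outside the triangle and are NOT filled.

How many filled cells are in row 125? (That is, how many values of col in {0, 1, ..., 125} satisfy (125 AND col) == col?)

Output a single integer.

Answer: 64

Derivation:
125 in binary = 1111101
popcount(125) = number of 1-bits in 1111101 = 6
A col c satisfies (125 AND c) == c iff every set bit of c is also set in 125; each of the 6 set bits of 125 can independently be on or off in c.
count = 2^6 = 64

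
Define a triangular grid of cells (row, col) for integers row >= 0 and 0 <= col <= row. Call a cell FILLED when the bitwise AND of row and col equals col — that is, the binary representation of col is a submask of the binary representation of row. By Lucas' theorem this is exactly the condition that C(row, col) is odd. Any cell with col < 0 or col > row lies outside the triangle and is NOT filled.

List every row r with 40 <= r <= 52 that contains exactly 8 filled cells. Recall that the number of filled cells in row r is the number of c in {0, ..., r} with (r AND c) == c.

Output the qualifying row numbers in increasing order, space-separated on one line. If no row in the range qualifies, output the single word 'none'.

Answer: 41 42 44 49 50 52

Derivation:
Row r has 2^popcount(r) filled cells, so we need popcount(r) = log2(8) = 3.
Scan r = 40..52 and keep those with exactly 3 one-bits:
r=40=101000 popcount=2 -> skip
r=41=101001 popcount=3 -> KEEP
r=42=101010 popcount=3 -> KEEP
r=43=101011 popcount=4 -> skip
r=44=101100 popcount=3 -> KEEP
r=45=101101 popcount=4 -> skip
r=46=101110 popcount=4 -> skip
r=47=101111 popcount=5 -> skip
r=48=110000 popcount=2 -> skip
r=49=110001 popcount=3 -> KEEP
r=50=110010 popcount=3 -> KEEP
r=51=110011 popcount=4 -> skip
r=52=110100 popcount=3 -> KEEP
Kept rows: 41 42 44 49 50 52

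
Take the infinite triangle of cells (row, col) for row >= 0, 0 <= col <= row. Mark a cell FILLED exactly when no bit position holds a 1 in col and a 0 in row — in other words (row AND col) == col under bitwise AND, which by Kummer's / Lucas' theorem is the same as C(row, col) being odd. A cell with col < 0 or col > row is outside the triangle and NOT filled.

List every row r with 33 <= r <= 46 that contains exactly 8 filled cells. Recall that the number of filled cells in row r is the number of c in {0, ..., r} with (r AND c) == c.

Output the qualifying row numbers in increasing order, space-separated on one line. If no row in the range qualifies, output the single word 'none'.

Row r has 2^popcount(r) filled cells, so we need popcount(r) = log2(8) = 3.
Scan r = 33..46 and keep those with exactly 3 one-bits:
r=33=100001 popcount=2 -> skip
r=34=100010 popcount=2 -> skip
r=35=100011 popcount=3 -> KEEP
r=36=100100 popcount=2 -> skip
r=37=100101 popcount=3 -> KEEP
r=38=100110 popcount=3 -> KEEP
r=39=100111 popcount=4 -> skip
r=40=101000 popcount=2 -> skip
r=41=101001 popcount=3 -> KEEP
r=42=101010 popcount=3 -> KEEP
r=43=101011 popcount=4 -> skip
r=44=101100 popcount=3 -> KEEP
r=45=101101 popcount=4 -> skip
r=46=101110 popcount=4 -> skip
Kept rows: 35 37 38 41 42 44

Answer: 35 37 38 41 42 44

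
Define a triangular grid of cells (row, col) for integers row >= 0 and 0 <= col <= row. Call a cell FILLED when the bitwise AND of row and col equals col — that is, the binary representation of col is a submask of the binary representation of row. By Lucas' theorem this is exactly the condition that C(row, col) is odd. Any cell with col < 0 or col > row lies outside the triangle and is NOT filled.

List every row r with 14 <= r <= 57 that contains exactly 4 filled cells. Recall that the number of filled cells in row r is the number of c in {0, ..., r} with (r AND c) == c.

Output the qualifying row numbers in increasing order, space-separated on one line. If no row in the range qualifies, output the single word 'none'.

Answer: 17 18 20 24 33 34 36 40 48

Derivation:
Row r has 2^popcount(r) filled cells, so we need popcount(r) = log2(4) = 2.
Scan r = 14..57 and keep those with exactly 2 one-bits:
r=14=1110 popcount=3 -> skip
r=15=1111 popcount=4 -> skip
r=16=10000 popcount=1 -> skip
r=17=10001 popcount=2 -> KEEP
r=18=10010 popcount=2 -> KEEP
r=19=10011 popcount=3 -> skip
r=20=10100 popcount=2 -> KEEP
r=21=10101 popcount=3 -> skip
r=22=10110 popcount=3 -> skip
r=23=10111 popcount=4 -> skip
r=24=11000 popcount=2 -> KEEP
r=25=11001 popcount=3 -> skip
r=26=11010 popcount=3 -> skip
r=27=11011 popcount=4 -> skip
r=28=11100 popcount=3 -> skip
r=29=11101 popcount=4 -> skip
r=30=11110 popcount=4 -> skip
r=31=11111 popcount=5 -> skip
r=32=100000 popcount=1 -> skip
r=33=100001 popcount=2 -> KEEP
r=34=100010 popcount=2 -> KEEP
r=35=100011 popcount=3 -> skip
r=36=100100 popcount=2 -> KEEP
r=37=100101 popcount=3 -> skip
r=38=100110 popcount=3 -> skip
r=39=100111 popcount=4 -> skip
r=40=101000 popcount=2 -> KEEP
r=41=101001 popcount=3 -> skip
r=42=101010 popcount=3 -> skip
r=43=101011 popcount=4 -> skip
r=44=101100 popcount=3 -> skip
r=45=101101 popcount=4 -> skip
r=46=101110 popcount=4 -> skip
r=47=101111 popcount=5 -> skip
r=48=110000 popcount=2 -> KEEP
r=49=110001 popcount=3 -> skip
r=50=110010 popcount=3 -> skip
r=51=110011 popcount=4 -> skip
r=52=110100 popcount=3 -> skip
r=53=110101 popcount=4 -> skip
r=54=110110 popcount=4 -> skip
r=55=110111 popcount=5 -> skip
r=56=111000 popcount=3 -> skip
r=57=111001 popcount=4 -> skip
Kept rows: 17 18 20 24 33 34 36 40 48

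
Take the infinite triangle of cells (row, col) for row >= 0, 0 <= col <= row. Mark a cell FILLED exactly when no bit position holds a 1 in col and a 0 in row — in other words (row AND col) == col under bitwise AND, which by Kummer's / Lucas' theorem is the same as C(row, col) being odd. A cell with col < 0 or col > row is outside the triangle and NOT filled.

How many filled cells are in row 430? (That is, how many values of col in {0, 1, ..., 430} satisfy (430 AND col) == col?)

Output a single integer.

Answer: 64

Derivation:
430 in binary = 110101110
popcount(430) = number of 1-bits in 110101110 = 6
A col c satisfies (430 AND c) == c iff every set bit of c is also set in 430; each of the 6 set bits of 430 can independently be on or off in c.
count = 2^6 = 64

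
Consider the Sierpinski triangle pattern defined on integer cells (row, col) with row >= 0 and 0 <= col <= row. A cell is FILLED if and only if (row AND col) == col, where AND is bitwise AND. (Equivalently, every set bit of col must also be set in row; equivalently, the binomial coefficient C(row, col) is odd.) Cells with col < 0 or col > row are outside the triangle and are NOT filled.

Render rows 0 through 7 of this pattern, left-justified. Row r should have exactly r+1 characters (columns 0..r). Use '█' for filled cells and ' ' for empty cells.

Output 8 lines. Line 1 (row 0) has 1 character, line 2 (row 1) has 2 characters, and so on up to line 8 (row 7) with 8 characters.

Answer: █
██
█ █
████
█   █
██  ██
█ █ █ █
████████

Derivation:
r0=0: █
r1=1: ██
r2=10: █ █
r3=11: ████
r4=100: █   █
r5=101: ██  ██
r6=110: █ █ █ █
r7=111: ████████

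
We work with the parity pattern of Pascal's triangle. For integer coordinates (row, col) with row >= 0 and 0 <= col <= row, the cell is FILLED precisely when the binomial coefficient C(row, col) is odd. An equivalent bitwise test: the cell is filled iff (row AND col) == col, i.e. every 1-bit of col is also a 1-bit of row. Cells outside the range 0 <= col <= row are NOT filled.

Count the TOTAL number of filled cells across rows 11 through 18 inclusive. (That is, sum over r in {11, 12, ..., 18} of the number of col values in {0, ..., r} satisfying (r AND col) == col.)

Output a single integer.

Answer: 54

Derivation:
r11=1011 pc3: +8 =8
r12=1100 pc2: +4 =12
r13=1101 pc3: +8 =20
r14=1110 pc3: +8 =28
r15=1111 pc4: +16 =44
r16=10000 pc1: +2 =46
r17=10001 pc2: +4 =50
r18=10010 pc2: +4 =54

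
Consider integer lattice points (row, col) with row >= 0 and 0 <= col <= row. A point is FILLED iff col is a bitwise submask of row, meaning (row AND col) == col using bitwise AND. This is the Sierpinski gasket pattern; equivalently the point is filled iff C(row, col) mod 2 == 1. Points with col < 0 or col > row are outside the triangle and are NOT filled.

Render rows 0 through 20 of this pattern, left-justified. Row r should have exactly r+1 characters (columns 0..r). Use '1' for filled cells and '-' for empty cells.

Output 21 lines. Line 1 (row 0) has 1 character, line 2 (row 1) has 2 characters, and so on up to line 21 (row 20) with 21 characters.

r0=0: 1
r1=1: 11
r2=10: 1-1
r3=11: 1111
r4=100: 1---1
r5=101: 11--11
r6=110: 1-1-1-1
r7=111: 11111111
r8=1000: 1-------1
r9=1001: 11------11
r10=1010: 1-1-----1-1
r11=1011: 1111----1111
r12=1100: 1---1---1---1
r13=1101: 11--11--11--11
r14=1110: 1-1-1-1-1-1-1-1
r15=1111: 1111111111111111
r16=10000: 1---------------1
r17=10001: 11--------------11
r18=10010: 1-1-------------1-1
r19=10011: 1111------------1111
r20=10100: 1---1-----------1---1

Answer: 1
11
1-1
1111
1---1
11--11
1-1-1-1
11111111
1-------1
11------11
1-1-----1-1
1111----1111
1---1---1---1
11--11--11--11
1-1-1-1-1-1-1-1
1111111111111111
1---------------1
11--------------11
1-1-------------1-1
1111------------1111
1---1-----------1---1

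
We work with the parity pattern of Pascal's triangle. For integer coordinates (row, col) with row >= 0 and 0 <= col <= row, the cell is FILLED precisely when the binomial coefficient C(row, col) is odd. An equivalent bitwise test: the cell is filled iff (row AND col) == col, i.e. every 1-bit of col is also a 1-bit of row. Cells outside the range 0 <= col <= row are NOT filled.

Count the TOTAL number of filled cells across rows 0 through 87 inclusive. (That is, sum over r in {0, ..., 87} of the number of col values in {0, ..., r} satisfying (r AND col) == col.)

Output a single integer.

r0=0 pc0: +1 =1
r1=1 pc1: +2 =3
r2=10 pc1: +2 =5
r3=11 pc2: +4 =9
r4=100 pc1: +2 =11
r5=101 pc2: +4 =15
r6=110 pc2: +4 =19
r7=111 pc3: +8 =27
r8=1000 pc1: +2 =29
r9=1001 pc2: +4 =33
r10=1010 pc2: +4 =37
r11=1011 pc3: +8 =45
r12=1100 pc2: +4 =49
r13=1101 pc3: +8 =57
r14=1110 pc3: +8 =65
r15=1111 pc4: +16 =81
r16=10000 pc1: +2 =83
r17=10001 pc2: +4 =87
r18=10010 pc2: +4 =91
r19=10011 pc3: +8 =99
r20=10100 pc2: +4 =103
r21=10101 pc3: +8 =111
r22=10110 pc3: +8 =119
r23=10111 pc4: +16 =135
r24=11000 pc2: +4 =139
r25=11001 pc3: +8 =147
r26=11010 pc3: +8 =155
r27=11011 pc4: +16 =171
r28=11100 pc3: +8 =179
r29=11101 pc4: +16 =195
r30=11110 pc4: +16 =211
r31=11111 pc5: +32 =243
r32=100000 pc1: +2 =245
r33=100001 pc2: +4 =249
r34=100010 pc2: +4 =253
r35=100011 pc3: +8 =261
r36=100100 pc2: +4 =265
r37=100101 pc3: +8 =273
r38=100110 pc3: +8 =281
r39=100111 pc4: +16 =297
r40=101000 pc2: +4 =301
r41=101001 pc3: +8 =309
r42=101010 pc3: +8 =317
r43=101011 pc4: +16 =333
r44=101100 pc3: +8 =341
r45=101101 pc4: +16 =357
r46=101110 pc4: +16 =373
r47=101111 pc5: +32 =405
r48=110000 pc2: +4 =409
r49=110001 pc3: +8 =417
r50=110010 pc3: +8 =425
r51=110011 pc4: +16 =441
r52=110100 pc3: +8 =449
r53=110101 pc4: +16 =465
r54=110110 pc4: +16 =481
r55=110111 pc5: +32 =513
r56=111000 pc3: +8 =521
r57=111001 pc4: +16 =537
r58=111010 pc4: +16 =553
r59=111011 pc5: +32 =585
r60=111100 pc4: +16 =601
r61=111101 pc5: +32 =633
r62=111110 pc5: +32 =665
r63=111111 pc6: +64 =729
r64=1000000 pc1: +2 =731
r65=1000001 pc2: +4 =735
r66=1000010 pc2: +4 =739
r67=1000011 pc3: +8 =747
r68=1000100 pc2: +4 =751
r69=1000101 pc3: +8 =759
r70=1000110 pc3: +8 =767
r71=1000111 pc4: +16 =783
r72=1001000 pc2: +4 =787
r73=1001001 pc3: +8 =795
r74=1001010 pc3: +8 =803
r75=1001011 pc4: +16 =819
r76=1001100 pc3: +8 =827
r77=1001101 pc4: +16 =843
r78=1001110 pc4: +16 =859
r79=1001111 pc5: +32 =891
r80=1010000 pc2: +4 =895
r81=1010001 pc3: +8 =903
r82=1010010 pc3: +8 =911
r83=1010011 pc4: +16 =927
r84=1010100 pc3: +8 =935
r85=1010101 pc4: +16 =951
r86=1010110 pc4: +16 =967
r87=1010111 pc5: +32 =999

Answer: 999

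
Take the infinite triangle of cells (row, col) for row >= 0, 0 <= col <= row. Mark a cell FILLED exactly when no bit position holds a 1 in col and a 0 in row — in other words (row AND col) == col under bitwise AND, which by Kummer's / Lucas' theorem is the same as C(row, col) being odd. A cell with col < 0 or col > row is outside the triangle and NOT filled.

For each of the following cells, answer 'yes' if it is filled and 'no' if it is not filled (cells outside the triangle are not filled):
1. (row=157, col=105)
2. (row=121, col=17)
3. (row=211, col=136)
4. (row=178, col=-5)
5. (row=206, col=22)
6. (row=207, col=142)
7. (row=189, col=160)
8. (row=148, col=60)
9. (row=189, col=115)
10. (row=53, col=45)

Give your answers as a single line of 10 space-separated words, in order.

Answer: no yes no no no yes yes no no no

Derivation:
(157,105): row=0b10011101, col=0b1101001, row AND col = 0b1001 = 9; 9 != 105 -> empty
(121,17): row=0b1111001, col=0b10001, row AND col = 0b10001 = 17; 17 == 17 -> filled
(211,136): row=0b11010011, col=0b10001000, row AND col = 0b10000000 = 128; 128 != 136 -> empty
(178,-5): col outside [0, 178] -> not filled
(206,22): row=0b11001110, col=0b10110, row AND col = 0b110 = 6; 6 != 22 -> empty
(207,142): row=0b11001111, col=0b10001110, row AND col = 0b10001110 = 142; 142 == 142 -> filled
(189,160): row=0b10111101, col=0b10100000, row AND col = 0b10100000 = 160; 160 == 160 -> filled
(148,60): row=0b10010100, col=0b111100, row AND col = 0b10100 = 20; 20 != 60 -> empty
(189,115): row=0b10111101, col=0b1110011, row AND col = 0b110001 = 49; 49 != 115 -> empty
(53,45): row=0b110101, col=0b101101, row AND col = 0b100101 = 37; 37 != 45 -> empty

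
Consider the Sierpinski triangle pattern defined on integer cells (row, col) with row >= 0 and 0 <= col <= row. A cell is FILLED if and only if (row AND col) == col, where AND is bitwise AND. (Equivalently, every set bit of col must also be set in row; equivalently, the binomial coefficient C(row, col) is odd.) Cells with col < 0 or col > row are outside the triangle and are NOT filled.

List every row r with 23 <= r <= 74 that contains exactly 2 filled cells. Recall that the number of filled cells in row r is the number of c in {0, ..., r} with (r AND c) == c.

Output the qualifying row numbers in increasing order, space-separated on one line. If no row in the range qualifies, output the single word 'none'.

Row r has 2^popcount(r) filled cells, so we need popcount(r) = log2(2) = 1.
Scan r = 23..74 and keep those with exactly 1 one-bits:
r=23=10111 popcount=4 -> skip
r=24=11000 popcount=2 -> skip
r=25=11001 popcount=3 -> skip
r=26=11010 popcount=3 -> skip
r=27=11011 popcount=4 -> skip
r=28=11100 popcount=3 -> skip
r=29=11101 popcount=4 -> skip
r=30=11110 popcount=4 -> skip
r=31=11111 popcount=5 -> skip
r=32=100000 popcount=1 -> KEEP
r=33=100001 popcount=2 -> skip
r=34=100010 popcount=2 -> skip
r=35=100011 popcount=3 -> skip
r=36=100100 popcount=2 -> skip
r=37=100101 popcount=3 -> skip
r=38=100110 popcount=3 -> skip
r=39=100111 popcount=4 -> skip
r=40=101000 popcount=2 -> skip
r=41=101001 popcount=3 -> skip
r=42=101010 popcount=3 -> skip
r=43=101011 popcount=4 -> skip
r=44=101100 popcount=3 -> skip
r=45=101101 popcount=4 -> skip
r=46=101110 popcount=4 -> skip
r=47=101111 popcount=5 -> skip
r=48=110000 popcount=2 -> skip
r=49=110001 popcount=3 -> skip
r=50=110010 popcount=3 -> skip
r=51=110011 popcount=4 -> skip
r=52=110100 popcount=3 -> skip
r=53=110101 popcount=4 -> skip
r=54=110110 popcount=4 -> skip
r=55=110111 popcount=5 -> skip
r=56=111000 popcount=3 -> skip
r=57=111001 popcount=4 -> skip
r=58=111010 popcount=4 -> skip
r=59=111011 popcount=5 -> skip
r=60=111100 popcount=4 -> skip
r=61=111101 popcount=5 -> skip
r=62=111110 popcount=5 -> skip
r=63=111111 popcount=6 -> skip
r=64=1000000 popcount=1 -> KEEP
r=65=1000001 popcount=2 -> skip
r=66=1000010 popcount=2 -> skip
r=67=1000011 popcount=3 -> skip
r=68=1000100 popcount=2 -> skip
r=69=1000101 popcount=3 -> skip
r=70=1000110 popcount=3 -> skip
r=71=1000111 popcount=4 -> skip
r=72=1001000 popcount=2 -> skip
r=73=1001001 popcount=3 -> skip
r=74=1001010 popcount=3 -> skip
Kept rows: 32 64

Answer: 32 64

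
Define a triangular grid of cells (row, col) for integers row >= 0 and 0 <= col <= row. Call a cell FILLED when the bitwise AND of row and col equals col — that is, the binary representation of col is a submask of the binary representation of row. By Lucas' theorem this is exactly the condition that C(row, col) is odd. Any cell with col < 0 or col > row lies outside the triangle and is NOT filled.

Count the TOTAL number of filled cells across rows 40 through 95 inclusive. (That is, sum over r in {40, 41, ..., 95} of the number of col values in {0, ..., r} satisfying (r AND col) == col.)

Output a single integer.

r40=101000 pc2: +4 =4
r41=101001 pc3: +8 =12
r42=101010 pc3: +8 =20
r43=101011 pc4: +16 =36
r44=101100 pc3: +8 =44
r45=101101 pc4: +16 =60
r46=101110 pc4: +16 =76
r47=101111 pc5: +32 =108
r48=110000 pc2: +4 =112
r49=110001 pc3: +8 =120
r50=110010 pc3: +8 =128
r51=110011 pc4: +16 =144
r52=110100 pc3: +8 =152
r53=110101 pc4: +16 =168
r54=110110 pc4: +16 =184
r55=110111 pc5: +32 =216
r56=111000 pc3: +8 =224
r57=111001 pc4: +16 =240
r58=111010 pc4: +16 =256
r59=111011 pc5: +32 =288
r60=111100 pc4: +16 =304
r61=111101 pc5: +32 =336
r62=111110 pc5: +32 =368
r63=111111 pc6: +64 =432
r64=1000000 pc1: +2 =434
r65=1000001 pc2: +4 =438
r66=1000010 pc2: +4 =442
r67=1000011 pc3: +8 =450
r68=1000100 pc2: +4 =454
r69=1000101 pc3: +8 =462
r70=1000110 pc3: +8 =470
r71=1000111 pc4: +16 =486
r72=1001000 pc2: +4 =490
r73=1001001 pc3: +8 =498
r74=1001010 pc3: +8 =506
r75=1001011 pc4: +16 =522
r76=1001100 pc3: +8 =530
r77=1001101 pc4: +16 =546
r78=1001110 pc4: +16 =562
r79=1001111 pc5: +32 =594
r80=1010000 pc2: +4 =598
r81=1010001 pc3: +8 =606
r82=1010010 pc3: +8 =614
r83=1010011 pc4: +16 =630
r84=1010100 pc3: +8 =638
r85=1010101 pc4: +16 =654
r86=1010110 pc4: +16 =670
r87=1010111 pc5: +32 =702
r88=1011000 pc3: +8 =710
r89=1011001 pc4: +16 =726
r90=1011010 pc4: +16 =742
r91=1011011 pc5: +32 =774
r92=1011100 pc4: +16 =790
r93=1011101 pc5: +32 =822
r94=1011110 pc5: +32 =854
r95=1011111 pc6: +64 =918

Answer: 918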